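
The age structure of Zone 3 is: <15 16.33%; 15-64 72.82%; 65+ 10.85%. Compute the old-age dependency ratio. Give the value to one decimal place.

Old-age dependency ratio: 14.9

Old-age dependency ratio = 10.85 / 72.82 × 100 = 14.9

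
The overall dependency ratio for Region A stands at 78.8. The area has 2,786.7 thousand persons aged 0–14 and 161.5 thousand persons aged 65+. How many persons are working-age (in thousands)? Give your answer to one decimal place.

Total dependency ratio = (youth + elderly) / working-age × 100
78.8 = (2,786.7 + 161.5) / W × 100
⇒ 3,741.4

Working-age: 3,741.4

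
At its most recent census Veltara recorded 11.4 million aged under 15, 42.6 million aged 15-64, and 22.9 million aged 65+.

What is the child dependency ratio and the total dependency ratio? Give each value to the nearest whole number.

Youth dependency ratio = 11.4 / 42.6 × 100 = 27
Total dependency ratio = (11.4 + 22.9) / 42.6 × 100 = 34.3 / 42.6 × 100 = 81

Youth dependency ratio: 27
Total dependency ratio: 81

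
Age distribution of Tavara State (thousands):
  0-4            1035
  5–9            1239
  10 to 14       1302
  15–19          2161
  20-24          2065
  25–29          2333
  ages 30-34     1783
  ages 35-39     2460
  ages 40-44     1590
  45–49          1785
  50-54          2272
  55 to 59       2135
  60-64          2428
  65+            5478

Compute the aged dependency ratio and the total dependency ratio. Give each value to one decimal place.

0–14: 1035 + 1239 + 1302 = 3576
15–64: 2161 + 2065 + 2333 + 1783 + 2460 + 1590 + 1785 + 2272 + 2135 + 2428 = 21012
65+: 5478
Old-age dependency ratio = 5478 / 21012 × 100 = 26.1
Total dependency ratio = (3576 + 5478) / 21012 × 100 = 9054 / 21012 × 100 = 43.1

Old-age dependency ratio: 26.1
Total dependency ratio: 43.1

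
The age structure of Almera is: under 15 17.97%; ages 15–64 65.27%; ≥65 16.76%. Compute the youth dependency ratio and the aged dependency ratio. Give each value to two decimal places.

Youth dependency ratio = 17.97 / 65.27 × 100 = 27.53
Old-age dependency ratio = 16.76 / 65.27 × 100 = 25.68

Youth dependency ratio: 27.53
Old-age dependency ratio: 25.68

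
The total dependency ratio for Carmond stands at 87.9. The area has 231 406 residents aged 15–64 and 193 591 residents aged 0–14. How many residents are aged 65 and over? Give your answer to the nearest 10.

Aged 65 and over: 9 810

Total dependency ratio = (youth + elderly) / working-age × 100
87.9 = (193 591 + E) / 231 406 × 100
⇒ 9 810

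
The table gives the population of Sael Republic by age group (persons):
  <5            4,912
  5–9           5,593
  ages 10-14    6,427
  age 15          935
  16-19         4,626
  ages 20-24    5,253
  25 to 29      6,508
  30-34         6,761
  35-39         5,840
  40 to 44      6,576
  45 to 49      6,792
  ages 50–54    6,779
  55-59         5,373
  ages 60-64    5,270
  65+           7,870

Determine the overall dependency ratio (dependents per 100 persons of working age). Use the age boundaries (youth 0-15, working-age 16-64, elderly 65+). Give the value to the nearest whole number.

Total dependency ratio: 43

0–15: 4,912 + 5,593 + 6,427 + 935 = 17,867
16–64: 4,626 + 5,253 + 6,508 + 6,761 + 5,840 + 6,576 + 6,792 + 6,779 + 5,373 + 5,270 = 59,778
65+: 7,870
Total dependency ratio = (17,867 + 7,870) / 59,778 × 100 = 25,737 / 59,778 × 100 = 43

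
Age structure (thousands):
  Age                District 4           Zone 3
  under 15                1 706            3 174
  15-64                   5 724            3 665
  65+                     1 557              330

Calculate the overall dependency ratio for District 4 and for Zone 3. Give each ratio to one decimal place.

District 4: 57.0
Zone 3: 95.6

District 4: (1 706 + 1 557) / 5 724 × 100 = 3 263 / 5 724 × 100 = 57.0
Zone 3: (3 174 + 330) / 3 665 × 100 = 3 504 / 3 665 × 100 = 95.6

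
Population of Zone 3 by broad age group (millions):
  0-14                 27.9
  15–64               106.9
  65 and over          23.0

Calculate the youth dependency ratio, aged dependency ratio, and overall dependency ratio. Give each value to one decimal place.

Youth dependency ratio = 27.9 / 106.9 × 100 = 26.1
Old-age dependency ratio = 23.0 / 106.9 × 100 = 21.5
Total dependency ratio = (27.9 + 23.0) / 106.9 × 100 = 50.9 / 106.9 × 100 = 47.6

Youth dependency ratio: 26.1
Old-age dependency ratio: 21.5
Total dependency ratio: 47.6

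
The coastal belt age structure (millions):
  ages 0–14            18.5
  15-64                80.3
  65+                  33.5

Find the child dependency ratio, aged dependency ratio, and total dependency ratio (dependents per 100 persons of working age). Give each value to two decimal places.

Youth dependency ratio: 23.04
Old-age dependency ratio: 41.72
Total dependency ratio: 64.76

Youth dependency ratio = 18.5 / 80.3 × 100 = 23.04
Old-age dependency ratio = 33.5 / 80.3 × 100 = 41.72
Total dependency ratio = (18.5 + 33.5) / 80.3 × 100 = 52.0 / 80.3 × 100 = 64.76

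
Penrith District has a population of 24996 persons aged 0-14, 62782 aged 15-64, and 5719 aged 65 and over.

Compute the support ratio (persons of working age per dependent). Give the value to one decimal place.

Support ratio = 62782 / (24996 + 5719) = 62782 / 30715 = 2.0

Support ratio: 2.0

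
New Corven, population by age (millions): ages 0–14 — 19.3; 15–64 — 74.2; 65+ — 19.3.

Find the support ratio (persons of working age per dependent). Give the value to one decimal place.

Support ratio = 74.2 / (19.3 + 19.3) = 74.2 / 38.6 = 1.9

Support ratio: 1.9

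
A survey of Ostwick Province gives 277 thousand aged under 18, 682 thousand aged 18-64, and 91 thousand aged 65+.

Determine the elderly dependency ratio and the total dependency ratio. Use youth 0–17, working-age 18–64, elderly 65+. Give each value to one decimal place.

Old-age dependency ratio = 91 / 682 × 100 = 13.3
Total dependency ratio = (277 + 91) / 682 × 100 = 368 / 682 × 100 = 54.0

Old-age dependency ratio: 13.3
Total dependency ratio: 54.0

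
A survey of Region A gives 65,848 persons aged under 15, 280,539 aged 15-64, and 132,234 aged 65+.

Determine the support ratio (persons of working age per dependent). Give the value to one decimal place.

Support ratio: 1.4

Support ratio = 280,539 / (65,848 + 132,234) = 280,539 / 198,082 = 1.4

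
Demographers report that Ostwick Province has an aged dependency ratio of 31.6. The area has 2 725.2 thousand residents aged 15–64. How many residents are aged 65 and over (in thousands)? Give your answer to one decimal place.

Aged 65 and over: 861.2

Old-age dependency ratio = elderly / working-age × 100
31.6 = E / 2 725.2 × 100
⇒ 861.2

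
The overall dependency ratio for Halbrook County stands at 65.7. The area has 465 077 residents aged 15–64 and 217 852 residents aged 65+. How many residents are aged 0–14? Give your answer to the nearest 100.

Total dependency ratio = (youth + elderly) / working-age × 100
65.7 = (Y + 217 852) / 465 077 × 100
⇒ 87 700

Aged 0–14: 87 700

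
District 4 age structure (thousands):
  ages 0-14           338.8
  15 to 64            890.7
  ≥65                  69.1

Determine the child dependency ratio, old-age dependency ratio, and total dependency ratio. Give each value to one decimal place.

Youth dependency ratio = 338.8 / 890.7 × 100 = 38.0
Old-age dependency ratio = 69.1 / 890.7 × 100 = 7.8
Total dependency ratio = (338.8 + 69.1) / 890.7 × 100 = 407.9 / 890.7 × 100 = 45.8

Youth dependency ratio: 38.0
Old-age dependency ratio: 7.8
Total dependency ratio: 45.8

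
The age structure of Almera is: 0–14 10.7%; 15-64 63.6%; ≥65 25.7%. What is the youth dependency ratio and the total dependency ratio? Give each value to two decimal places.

Youth dependency ratio = 10.7 / 63.6 × 100 = 16.82
Total dependency ratio = (10.7 + 25.7) / 63.6 × 100 = 36.4 / 63.6 × 100 = 57.23

Youth dependency ratio: 16.82
Total dependency ratio: 57.23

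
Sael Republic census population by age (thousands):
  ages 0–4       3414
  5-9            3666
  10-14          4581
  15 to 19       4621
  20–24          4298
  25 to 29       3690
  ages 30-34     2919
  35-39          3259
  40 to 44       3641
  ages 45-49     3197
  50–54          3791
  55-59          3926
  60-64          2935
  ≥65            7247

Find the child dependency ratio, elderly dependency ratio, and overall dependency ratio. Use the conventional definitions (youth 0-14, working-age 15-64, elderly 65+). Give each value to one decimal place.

Youth dependency ratio: 32.1
Old-age dependency ratio: 20.0
Total dependency ratio: 52.1

0–14: 3414 + 3666 + 4581 = 11661
15–64: 4621 + 4298 + 3690 + 2919 + 3259 + 3641 + 3197 + 3791 + 3926 + 2935 = 36277
65+: 7247
Youth dependency ratio = 11661 / 36277 × 100 = 32.1
Old-age dependency ratio = 7247 / 36277 × 100 = 20.0
Total dependency ratio = (11661 + 7247) / 36277 × 100 = 18908 / 36277 × 100 = 52.1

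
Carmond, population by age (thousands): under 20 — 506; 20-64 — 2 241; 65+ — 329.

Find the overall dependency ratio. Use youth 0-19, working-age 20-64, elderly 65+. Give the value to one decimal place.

Total dependency ratio: 37.3

Total dependency ratio = (506 + 329) / 2 241 × 100 = 835 / 2 241 × 100 = 37.3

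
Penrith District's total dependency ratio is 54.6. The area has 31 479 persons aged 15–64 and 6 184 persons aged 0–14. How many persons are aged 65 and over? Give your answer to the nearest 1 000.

Aged 65 and over: 11 000

Total dependency ratio = (youth + elderly) / working-age × 100
54.6 = (6 184 + E) / 31 479 × 100
⇒ 11 000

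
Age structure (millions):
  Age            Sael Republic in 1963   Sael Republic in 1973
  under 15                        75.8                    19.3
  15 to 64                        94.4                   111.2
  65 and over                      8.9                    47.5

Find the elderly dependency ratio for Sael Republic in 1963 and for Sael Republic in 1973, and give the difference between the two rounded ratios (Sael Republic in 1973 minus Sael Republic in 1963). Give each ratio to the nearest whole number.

Sael Republic in 1963: 8.9 / 94.4 × 100 = 9
Sael Republic in 1973: 47.5 / 111.2 × 100 = 43

Sael Republic in 1963: 9
Sael Republic in 1973: 43
Difference: +34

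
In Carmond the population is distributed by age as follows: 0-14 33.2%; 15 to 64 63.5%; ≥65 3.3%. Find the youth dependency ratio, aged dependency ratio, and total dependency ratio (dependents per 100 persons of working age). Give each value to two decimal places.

Youth dependency ratio: 52.28
Old-age dependency ratio: 5.20
Total dependency ratio: 57.48

Youth dependency ratio = 33.2 / 63.5 × 100 = 52.28
Old-age dependency ratio = 3.3 / 63.5 × 100 = 5.20
Total dependency ratio = (33.2 + 3.3) / 63.5 × 100 = 36.5 / 63.5 × 100 = 57.48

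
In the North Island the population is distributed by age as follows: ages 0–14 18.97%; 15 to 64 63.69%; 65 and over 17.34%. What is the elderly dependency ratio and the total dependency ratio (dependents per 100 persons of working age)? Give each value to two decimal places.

Old-age dependency ratio = 17.34 / 63.69 × 100 = 27.23
Total dependency ratio = (18.97 + 17.34) / 63.69 × 100 = 36.31 / 63.69 × 100 = 57.01

Old-age dependency ratio: 27.23
Total dependency ratio: 57.01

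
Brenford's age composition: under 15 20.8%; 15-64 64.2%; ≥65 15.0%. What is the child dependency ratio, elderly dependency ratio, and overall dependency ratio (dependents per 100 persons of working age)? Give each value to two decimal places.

Youth dependency ratio: 32.40
Old-age dependency ratio: 23.36
Total dependency ratio: 55.76

Youth dependency ratio = 20.8 / 64.2 × 100 = 32.40
Old-age dependency ratio = 15.0 / 64.2 × 100 = 23.36
Total dependency ratio = (20.8 + 15.0) / 64.2 × 100 = 35.8 / 64.2 × 100 = 55.76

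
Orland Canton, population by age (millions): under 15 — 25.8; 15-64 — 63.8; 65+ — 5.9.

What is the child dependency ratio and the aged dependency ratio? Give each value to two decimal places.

Youth dependency ratio = 25.8 / 63.8 × 100 = 40.44
Old-age dependency ratio = 5.9 / 63.8 × 100 = 9.25

Youth dependency ratio: 40.44
Old-age dependency ratio: 9.25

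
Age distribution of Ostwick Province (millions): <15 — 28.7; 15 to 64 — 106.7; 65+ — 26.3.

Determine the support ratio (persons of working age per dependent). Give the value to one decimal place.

Support ratio: 1.9

Support ratio = 106.7 / (28.7 + 26.3) = 106.7 / 55.0 = 1.9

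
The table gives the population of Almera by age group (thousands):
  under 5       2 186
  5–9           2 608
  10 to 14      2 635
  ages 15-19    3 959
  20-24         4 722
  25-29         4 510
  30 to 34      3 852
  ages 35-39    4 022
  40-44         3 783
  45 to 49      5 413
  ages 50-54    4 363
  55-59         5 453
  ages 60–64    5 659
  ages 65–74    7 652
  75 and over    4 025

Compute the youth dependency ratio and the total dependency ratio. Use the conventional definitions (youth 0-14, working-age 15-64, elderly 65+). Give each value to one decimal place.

Youth dependency ratio: 16.2
Total dependency ratio: 41.8

0–14: 2 186 + 2 608 + 2 635 = 7 429
15–64: 3 959 + 4 722 + 4 510 + 3 852 + 4 022 + 3 783 + 5 413 + 4 363 + 5 453 + 5 659 = 45 736
65+: 7 652 + 4 025 = 11 677
Youth dependency ratio = 7 429 / 45 736 × 100 = 16.2
Total dependency ratio = (7 429 + 11 677) / 45 736 × 100 = 19 106 / 45 736 × 100 = 41.8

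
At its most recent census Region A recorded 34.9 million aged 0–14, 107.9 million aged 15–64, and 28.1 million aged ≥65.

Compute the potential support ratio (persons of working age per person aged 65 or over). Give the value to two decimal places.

Potential support ratio: 3.84

Potential support ratio = 107.9 / 28.1 = 3.84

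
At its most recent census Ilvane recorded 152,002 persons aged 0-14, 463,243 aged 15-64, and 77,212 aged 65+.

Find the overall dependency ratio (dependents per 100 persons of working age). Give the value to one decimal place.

Total dependency ratio: 49.5

Total dependency ratio = (152,002 + 77,212) / 463,243 × 100 = 229,214 / 463,243 × 100 = 49.5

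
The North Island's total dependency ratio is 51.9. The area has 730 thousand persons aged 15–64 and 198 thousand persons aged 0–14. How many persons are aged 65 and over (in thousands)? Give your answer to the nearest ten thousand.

Aged 65 and over: 180

Total dependency ratio = (youth + elderly) / working-age × 100
51.9 = (198 + E) / 730 × 100
⇒ 180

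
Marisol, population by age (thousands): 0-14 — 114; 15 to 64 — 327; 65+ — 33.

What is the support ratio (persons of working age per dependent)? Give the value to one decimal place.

Support ratio = 327 / (114 + 33) = 327 / 147 = 2.2

Support ratio: 2.2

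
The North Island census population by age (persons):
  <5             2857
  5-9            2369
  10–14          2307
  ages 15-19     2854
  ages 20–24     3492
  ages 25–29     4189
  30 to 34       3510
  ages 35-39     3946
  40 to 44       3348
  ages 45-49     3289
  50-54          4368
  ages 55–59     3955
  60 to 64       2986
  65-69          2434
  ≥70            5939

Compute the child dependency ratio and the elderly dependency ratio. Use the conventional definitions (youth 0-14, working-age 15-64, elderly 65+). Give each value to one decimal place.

Youth dependency ratio: 21.0
Old-age dependency ratio: 23.3

0–14: 2857 + 2369 + 2307 = 7533
15–64: 2854 + 3492 + 4189 + 3510 + 3946 + 3348 + 3289 + 4368 + 3955 + 2986 = 35937
65+: 2434 + 5939 = 8373
Youth dependency ratio = 7533 / 35937 × 100 = 21.0
Old-age dependency ratio = 8373 / 35937 × 100 = 23.3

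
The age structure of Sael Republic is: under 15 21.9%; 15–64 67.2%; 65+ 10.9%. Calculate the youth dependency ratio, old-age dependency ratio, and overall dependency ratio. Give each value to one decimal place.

Youth dependency ratio: 32.6
Old-age dependency ratio: 16.2
Total dependency ratio: 48.8

Youth dependency ratio = 21.9 / 67.2 × 100 = 32.6
Old-age dependency ratio = 10.9 / 67.2 × 100 = 16.2
Total dependency ratio = (21.9 + 10.9) / 67.2 × 100 = 32.8 / 67.2 × 100 = 48.8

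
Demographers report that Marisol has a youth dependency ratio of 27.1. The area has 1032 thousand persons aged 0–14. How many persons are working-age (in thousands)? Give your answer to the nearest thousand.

Youth dependency ratio = youth / working-age × 100
27.1 = 1032 / W × 100
⇒ 3808

Working-age: 3808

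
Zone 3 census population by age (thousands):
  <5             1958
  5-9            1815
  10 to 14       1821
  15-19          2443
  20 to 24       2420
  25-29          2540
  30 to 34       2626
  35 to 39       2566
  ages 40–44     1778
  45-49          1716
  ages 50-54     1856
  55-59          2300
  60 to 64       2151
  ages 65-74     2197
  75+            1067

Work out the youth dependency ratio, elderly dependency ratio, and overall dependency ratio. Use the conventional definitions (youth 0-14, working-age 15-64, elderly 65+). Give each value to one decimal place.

0–14: 1958 + 1815 + 1821 = 5594
15–64: 2443 + 2420 + 2540 + 2626 + 2566 + 1778 + 1716 + 1856 + 2300 + 2151 = 22396
65+: 2197 + 1067 = 3264
Youth dependency ratio = 5594 / 22396 × 100 = 25.0
Old-age dependency ratio = 3264 / 22396 × 100 = 14.6
Total dependency ratio = (5594 + 3264) / 22396 × 100 = 8858 / 22396 × 100 = 39.6

Youth dependency ratio: 25.0
Old-age dependency ratio: 14.6
Total dependency ratio: 39.6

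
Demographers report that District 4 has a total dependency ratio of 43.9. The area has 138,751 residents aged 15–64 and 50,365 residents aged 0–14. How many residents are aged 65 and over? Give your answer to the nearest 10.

Total dependency ratio = (youth + elderly) / working-age × 100
43.9 = (50,365 + E) / 138,751 × 100
⇒ 10,550

Aged 65 and over: 10,550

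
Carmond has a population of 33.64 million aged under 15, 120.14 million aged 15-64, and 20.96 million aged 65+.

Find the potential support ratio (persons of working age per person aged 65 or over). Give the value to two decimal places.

Potential support ratio = 120.14 / 20.96 = 5.73

Potential support ratio: 5.73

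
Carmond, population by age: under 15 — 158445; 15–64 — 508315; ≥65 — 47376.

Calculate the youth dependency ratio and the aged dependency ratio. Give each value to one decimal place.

Youth dependency ratio = 158445 / 508315 × 100 = 31.2
Old-age dependency ratio = 47376 / 508315 × 100 = 9.3

Youth dependency ratio: 31.2
Old-age dependency ratio: 9.3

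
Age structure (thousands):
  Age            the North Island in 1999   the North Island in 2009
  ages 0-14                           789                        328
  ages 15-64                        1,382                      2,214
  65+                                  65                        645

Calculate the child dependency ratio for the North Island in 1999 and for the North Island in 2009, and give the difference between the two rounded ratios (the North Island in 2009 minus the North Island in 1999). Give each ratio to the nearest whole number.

the North Island in 1999: 57
the North Island in 2009: 15
Difference: -42

the North Island in 1999: 789 / 1,382 × 100 = 57
the North Island in 2009: 328 / 2,214 × 100 = 15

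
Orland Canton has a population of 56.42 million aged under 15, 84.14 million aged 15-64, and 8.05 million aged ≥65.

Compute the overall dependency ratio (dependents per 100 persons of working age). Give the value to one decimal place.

Total dependency ratio: 76.6

Total dependency ratio = (56.42 + 8.05) / 84.14 × 100 = 64.47 / 84.14 × 100 = 76.6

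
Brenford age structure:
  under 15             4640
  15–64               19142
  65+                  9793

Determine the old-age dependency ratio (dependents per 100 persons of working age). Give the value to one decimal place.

Old-age dependency ratio = 9793 / 19142 × 100 = 51.2

Old-age dependency ratio: 51.2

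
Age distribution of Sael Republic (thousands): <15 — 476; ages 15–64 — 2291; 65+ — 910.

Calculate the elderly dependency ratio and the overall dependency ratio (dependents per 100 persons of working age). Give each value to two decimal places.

Old-age dependency ratio = 910 / 2291 × 100 = 39.72
Total dependency ratio = (476 + 910) / 2291 × 100 = 1386 / 2291 × 100 = 60.50

Old-age dependency ratio: 39.72
Total dependency ratio: 60.50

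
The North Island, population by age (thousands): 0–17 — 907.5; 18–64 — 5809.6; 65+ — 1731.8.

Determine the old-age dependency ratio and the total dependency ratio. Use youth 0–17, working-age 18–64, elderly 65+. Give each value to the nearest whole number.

Old-age dependency ratio: 30
Total dependency ratio: 45

Old-age dependency ratio = 1731.8 / 5809.6 × 100 = 30
Total dependency ratio = (907.5 + 1731.8) / 5809.6 × 100 = 2639.3 / 5809.6 × 100 = 45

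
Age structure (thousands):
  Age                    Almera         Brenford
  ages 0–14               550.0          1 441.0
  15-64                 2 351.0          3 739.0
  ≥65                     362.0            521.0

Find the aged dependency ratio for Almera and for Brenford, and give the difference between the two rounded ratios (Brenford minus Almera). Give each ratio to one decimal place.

Almera: 362.0 / 2 351.0 × 100 = 15.4
Brenford: 521.0 / 3 739.0 × 100 = 13.9

Almera: 15.4
Brenford: 13.9
Difference: -1.5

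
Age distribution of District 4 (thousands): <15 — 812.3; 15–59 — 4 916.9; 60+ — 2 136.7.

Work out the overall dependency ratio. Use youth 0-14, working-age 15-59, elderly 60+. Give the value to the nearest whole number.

Total dependency ratio: 60

Total dependency ratio = (812.3 + 2 136.7) / 4 916.9 × 100 = 2 949.0 / 4 916.9 × 100 = 60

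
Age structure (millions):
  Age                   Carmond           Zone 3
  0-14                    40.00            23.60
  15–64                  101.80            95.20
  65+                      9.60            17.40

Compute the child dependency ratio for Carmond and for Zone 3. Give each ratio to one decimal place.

Carmond: 40.00 / 101.80 × 100 = 39.3
Zone 3: 23.60 / 95.20 × 100 = 24.8

Carmond: 39.3
Zone 3: 24.8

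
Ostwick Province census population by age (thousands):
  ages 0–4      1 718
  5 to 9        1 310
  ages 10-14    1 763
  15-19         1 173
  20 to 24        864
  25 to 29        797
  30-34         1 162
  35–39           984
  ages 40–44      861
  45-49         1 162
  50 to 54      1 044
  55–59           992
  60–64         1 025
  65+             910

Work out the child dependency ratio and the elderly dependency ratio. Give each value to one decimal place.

Youth dependency ratio: 47.6
Old-age dependency ratio: 9.0

0–14: 1 718 + 1 310 + 1 763 = 4 791
15–64: 1 173 + 864 + 797 + 1 162 + 984 + 861 + 1 162 + 1 044 + 992 + 1 025 = 10 064
65+: 910
Youth dependency ratio = 4 791 / 10 064 × 100 = 47.6
Old-age dependency ratio = 910 / 10 064 × 100 = 9.0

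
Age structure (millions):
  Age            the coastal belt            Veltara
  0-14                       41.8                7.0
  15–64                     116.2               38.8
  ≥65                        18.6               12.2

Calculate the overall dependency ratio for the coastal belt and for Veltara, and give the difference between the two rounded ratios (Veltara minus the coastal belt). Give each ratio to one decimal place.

the coastal belt: (41.8 + 18.6) / 116.2 × 100 = 60.4 / 116.2 × 100 = 52.0
Veltara: (7.0 + 12.2) / 38.8 × 100 = 19.2 / 38.8 × 100 = 49.5

the coastal belt: 52.0
Veltara: 49.5
Difference: -2.5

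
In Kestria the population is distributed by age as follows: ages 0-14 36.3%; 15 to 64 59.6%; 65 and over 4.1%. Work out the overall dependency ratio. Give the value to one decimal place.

Total dependency ratio: 67.8

Total dependency ratio = (36.3 + 4.1) / 59.6 × 100 = 40.4 / 59.6 × 100 = 67.8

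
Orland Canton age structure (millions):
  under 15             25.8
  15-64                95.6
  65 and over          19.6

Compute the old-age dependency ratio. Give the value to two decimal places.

Old-age dependency ratio: 20.50

Old-age dependency ratio = 19.6 / 95.6 × 100 = 20.50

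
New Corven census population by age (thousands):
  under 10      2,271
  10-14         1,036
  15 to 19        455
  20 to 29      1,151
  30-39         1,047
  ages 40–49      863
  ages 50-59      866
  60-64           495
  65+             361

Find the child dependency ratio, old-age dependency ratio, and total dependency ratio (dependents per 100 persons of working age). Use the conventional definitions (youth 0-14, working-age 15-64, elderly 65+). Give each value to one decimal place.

0–14: 2,271 + 1,036 = 3,307
15–64: 455 + 1,151 + 1,047 + 863 + 866 + 495 = 4,877
65+: 361
Youth dependency ratio = 3,307 / 4,877 × 100 = 67.8
Old-age dependency ratio = 361 / 4,877 × 100 = 7.4
Total dependency ratio = (3,307 + 361) / 4,877 × 100 = 3,668 / 4,877 × 100 = 75.2

Youth dependency ratio: 67.8
Old-age dependency ratio: 7.4
Total dependency ratio: 75.2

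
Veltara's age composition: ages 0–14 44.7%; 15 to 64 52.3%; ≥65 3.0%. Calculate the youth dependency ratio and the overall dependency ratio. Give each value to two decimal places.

Youth dependency ratio = 44.7 / 52.3 × 100 = 85.47
Total dependency ratio = (44.7 + 3.0) / 52.3 × 100 = 47.7 / 52.3 × 100 = 91.20

Youth dependency ratio: 85.47
Total dependency ratio: 91.20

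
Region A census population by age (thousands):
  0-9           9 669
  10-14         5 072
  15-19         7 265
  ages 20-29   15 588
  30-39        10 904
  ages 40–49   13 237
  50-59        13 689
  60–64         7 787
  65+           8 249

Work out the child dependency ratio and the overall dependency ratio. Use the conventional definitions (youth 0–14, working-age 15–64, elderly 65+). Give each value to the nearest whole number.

Youth dependency ratio: 22
Total dependency ratio: 34

0–14: 9 669 + 5 072 = 14 741
15–64: 7 265 + 15 588 + 10 904 + 13 237 + 13 689 + 7 787 = 68 470
65+: 8 249
Youth dependency ratio = 14 741 / 68 470 × 100 = 22
Total dependency ratio = (14 741 + 8 249) / 68 470 × 100 = 22 990 / 68 470 × 100 = 34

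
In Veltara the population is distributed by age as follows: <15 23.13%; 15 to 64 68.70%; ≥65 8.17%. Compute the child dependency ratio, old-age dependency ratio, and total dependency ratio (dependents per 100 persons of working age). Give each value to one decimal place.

Youth dependency ratio: 33.7
Old-age dependency ratio: 11.9
Total dependency ratio: 45.6

Youth dependency ratio = 23.13 / 68.70 × 100 = 33.7
Old-age dependency ratio = 8.17 / 68.70 × 100 = 11.9
Total dependency ratio = (23.13 + 8.17) / 68.70 × 100 = 31.30 / 68.70 × 100 = 45.6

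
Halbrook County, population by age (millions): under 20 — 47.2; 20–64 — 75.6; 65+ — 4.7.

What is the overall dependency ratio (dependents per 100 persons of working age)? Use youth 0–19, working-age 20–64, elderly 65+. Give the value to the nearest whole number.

Total dependency ratio: 69

Total dependency ratio = (47.2 + 4.7) / 75.6 × 100 = 51.9 / 75.6 × 100 = 69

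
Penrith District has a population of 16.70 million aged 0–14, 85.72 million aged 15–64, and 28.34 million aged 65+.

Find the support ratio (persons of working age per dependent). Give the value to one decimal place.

Support ratio = 85.72 / (16.70 + 28.34) = 85.72 / 45.04 = 1.9

Support ratio: 1.9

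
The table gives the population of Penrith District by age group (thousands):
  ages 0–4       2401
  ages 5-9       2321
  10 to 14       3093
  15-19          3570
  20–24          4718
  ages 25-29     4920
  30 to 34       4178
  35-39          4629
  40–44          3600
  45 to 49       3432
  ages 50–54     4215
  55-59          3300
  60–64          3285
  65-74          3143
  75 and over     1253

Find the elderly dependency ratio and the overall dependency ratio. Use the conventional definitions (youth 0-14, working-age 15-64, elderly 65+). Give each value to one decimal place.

Old-age dependency ratio: 11.0
Total dependency ratio: 30.6

0–14: 2401 + 2321 + 3093 = 7815
15–64: 3570 + 4718 + 4920 + 4178 + 4629 + 3600 + 3432 + 4215 + 3300 + 3285 = 39847
65+: 3143 + 1253 = 4396
Old-age dependency ratio = 4396 / 39847 × 100 = 11.0
Total dependency ratio = (7815 + 4396) / 39847 × 100 = 12211 / 39847 × 100 = 30.6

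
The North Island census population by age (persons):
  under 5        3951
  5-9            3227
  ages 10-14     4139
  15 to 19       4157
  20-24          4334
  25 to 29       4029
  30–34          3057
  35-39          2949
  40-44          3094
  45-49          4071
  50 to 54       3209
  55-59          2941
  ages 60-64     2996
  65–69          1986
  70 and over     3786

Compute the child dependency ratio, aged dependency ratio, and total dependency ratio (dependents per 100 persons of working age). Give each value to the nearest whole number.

0–14: 3951 + 3227 + 4139 = 11317
15–64: 4157 + 4334 + 4029 + 3057 + 2949 + 3094 + 4071 + 3209 + 2941 + 2996 = 34837
65+: 1986 + 3786 = 5772
Youth dependency ratio = 11317 / 34837 × 100 = 32
Old-age dependency ratio = 5772 / 34837 × 100 = 17
Total dependency ratio = (11317 + 5772) / 34837 × 100 = 17089 / 34837 × 100 = 49

Youth dependency ratio: 32
Old-age dependency ratio: 17
Total dependency ratio: 49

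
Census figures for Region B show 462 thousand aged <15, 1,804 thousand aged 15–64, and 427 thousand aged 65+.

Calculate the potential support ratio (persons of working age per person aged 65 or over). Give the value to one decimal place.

Potential support ratio = 1,804 / 427 = 4.2

Potential support ratio: 4.2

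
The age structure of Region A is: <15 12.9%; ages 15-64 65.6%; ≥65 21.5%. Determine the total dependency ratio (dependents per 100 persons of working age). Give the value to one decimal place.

Total dependency ratio: 52.4

Total dependency ratio = (12.9 + 21.5) / 65.6 × 100 = 34.4 / 65.6 × 100 = 52.4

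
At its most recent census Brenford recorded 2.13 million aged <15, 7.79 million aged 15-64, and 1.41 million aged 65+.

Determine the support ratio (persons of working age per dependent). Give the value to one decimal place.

Support ratio: 2.2

Support ratio = 7.79 / (2.13 + 1.41) = 7.79 / 3.54 = 2.2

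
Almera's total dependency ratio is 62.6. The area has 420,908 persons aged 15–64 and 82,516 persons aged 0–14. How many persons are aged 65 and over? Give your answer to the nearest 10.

Total dependency ratio = (youth + elderly) / working-age × 100
62.6 = (82,516 + E) / 420,908 × 100
⇒ 180,970

Aged 65 and over: 180,970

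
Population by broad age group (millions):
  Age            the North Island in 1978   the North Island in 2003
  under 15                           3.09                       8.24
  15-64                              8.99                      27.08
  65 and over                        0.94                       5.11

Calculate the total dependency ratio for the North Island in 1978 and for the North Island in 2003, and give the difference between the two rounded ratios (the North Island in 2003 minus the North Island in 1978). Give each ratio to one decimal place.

the North Island in 1978: (3.09 + 0.94) / 8.99 × 100 = 4.03 / 8.99 × 100 = 44.8
the North Island in 2003: (8.24 + 5.11) / 27.08 × 100 = 13.35 / 27.08 × 100 = 49.3

the North Island in 1978: 44.8
the North Island in 2003: 49.3
Difference: +4.5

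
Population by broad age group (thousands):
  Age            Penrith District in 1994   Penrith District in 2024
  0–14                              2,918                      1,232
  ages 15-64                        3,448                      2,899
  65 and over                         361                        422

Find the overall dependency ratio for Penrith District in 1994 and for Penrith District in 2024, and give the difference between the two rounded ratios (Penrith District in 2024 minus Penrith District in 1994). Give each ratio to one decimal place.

Penrith District in 1994: (2,918 + 361) / 3,448 × 100 = 3,279 / 3,448 × 100 = 95.1
Penrith District in 2024: (1,232 + 422) / 2,899 × 100 = 1,654 / 2,899 × 100 = 57.1

Penrith District in 1994: 95.1
Penrith District in 2024: 57.1
Difference: -38.0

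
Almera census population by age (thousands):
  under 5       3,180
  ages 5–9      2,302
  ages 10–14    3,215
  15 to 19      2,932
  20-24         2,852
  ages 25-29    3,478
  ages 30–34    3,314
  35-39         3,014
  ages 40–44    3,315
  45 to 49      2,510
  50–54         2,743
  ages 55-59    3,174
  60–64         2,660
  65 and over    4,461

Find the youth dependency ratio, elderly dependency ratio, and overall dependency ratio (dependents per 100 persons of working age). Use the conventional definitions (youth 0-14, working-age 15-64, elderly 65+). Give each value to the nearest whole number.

0–14: 3,180 + 2,302 + 3,215 = 8,697
15–64: 2,932 + 2,852 + 3,478 + 3,314 + 3,014 + 3,315 + 2,510 + 2,743 + 3,174 + 2,660 = 29,992
65+: 4,461
Youth dependency ratio = 8,697 / 29,992 × 100 = 29
Old-age dependency ratio = 4,461 / 29,992 × 100 = 15
Total dependency ratio = (8,697 + 4,461) / 29,992 × 100 = 13,158 / 29,992 × 100 = 44

Youth dependency ratio: 29
Old-age dependency ratio: 15
Total dependency ratio: 44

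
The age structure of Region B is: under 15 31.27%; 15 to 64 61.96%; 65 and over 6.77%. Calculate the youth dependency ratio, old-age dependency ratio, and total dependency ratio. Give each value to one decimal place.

Youth dependency ratio = 31.27 / 61.96 × 100 = 50.5
Old-age dependency ratio = 6.77 / 61.96 × 100 = 10.9
Total dependency ratio = (31.27 + 6.77) / 61.96 × 100 = 38.04 / 61.96 × 100 = 61.4

Youth dependency ratio: 50.5
Old-age dependency ratio: 10.9
Total dependency ratio: 61.4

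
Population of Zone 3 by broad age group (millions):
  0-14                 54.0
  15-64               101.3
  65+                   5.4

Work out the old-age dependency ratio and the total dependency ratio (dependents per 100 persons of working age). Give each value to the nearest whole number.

Old-age dependency ratio: 5
Total dependency ratio: 59

Old-age dependency ratio = 5.4 / 101.3 × 100 = 5
Total dependency ratio = (54.0 + 5.4) / 101.3 × 100 = 59.4 / 101.3 × 100 = 59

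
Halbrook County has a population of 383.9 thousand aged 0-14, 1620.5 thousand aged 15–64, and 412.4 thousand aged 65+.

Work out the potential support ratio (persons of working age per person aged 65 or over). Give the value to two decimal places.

Potential support ratio: 3.93

Potential support ratio = 1620.5 / 412.4 = 3.93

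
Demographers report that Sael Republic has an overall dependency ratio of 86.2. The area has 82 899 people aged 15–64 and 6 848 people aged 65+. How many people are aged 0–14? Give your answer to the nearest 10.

Aged 0–14: 64 610

Total dependency ratio = (youth + elderly) / working-age × 100
86.2 = (Y + 6 848) / 82 899 × 100
⇒ 64 610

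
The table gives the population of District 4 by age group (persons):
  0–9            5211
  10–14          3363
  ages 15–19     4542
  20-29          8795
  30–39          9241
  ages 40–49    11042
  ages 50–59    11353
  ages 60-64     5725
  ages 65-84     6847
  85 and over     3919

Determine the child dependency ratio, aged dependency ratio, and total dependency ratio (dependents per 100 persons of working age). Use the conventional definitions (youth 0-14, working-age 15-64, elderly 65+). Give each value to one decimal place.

Youth dependency ratio: 16.9
Old-age dependency ratio: 21.2
Total dependency ratio: 38.1

0–14: 5211 + 3363 = 8574
15–64: 4542 + 8795 + 9241 + 11042 + 11353 + 5725 = 50698
65+: 6847 + 3919 = 10766
Youth dependency ratio = 8574 / 50698 × 100 = 16.9
Old-age dependency ratio = 10766 / 50698 × 100 = 21.2
Total dependency ratio = (8574 + 10766) / 50698 × 100 = 19340 / 50698 × 100 = 38.1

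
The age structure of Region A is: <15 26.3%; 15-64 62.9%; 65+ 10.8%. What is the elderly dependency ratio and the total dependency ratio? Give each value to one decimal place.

Old-age dependency ratio = 10.8 / 62.9 × 100 = 17.2
Total dependency ratio = (26.3 + 10.8) / 62.9 × 100 = 37.1 / 62.9 × 100 = 59.0

Old-age dependency ratio: 17.2
Total dependency ratio: 59.0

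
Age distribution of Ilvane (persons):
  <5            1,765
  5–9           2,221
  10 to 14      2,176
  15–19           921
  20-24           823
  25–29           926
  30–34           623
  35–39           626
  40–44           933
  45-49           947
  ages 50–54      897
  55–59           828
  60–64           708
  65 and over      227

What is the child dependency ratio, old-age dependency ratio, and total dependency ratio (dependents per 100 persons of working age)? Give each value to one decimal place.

0–14: 1,765 + 2,221 + 2,176 = 6,162
15–64: 921 + 823 + 926 + 623 + 626 + 933 + 947 + 897 + 828 + 708 = 8,232
65+: 227
Youth dependency ratio = 6,162 / 8,232 × 100 = 74.9
Old-age dependency ratio = 227 / 8,232 × 100 = 2.8
Total dependency ratio = (6,162 + 227) / 8,232 × 100 = 6,389 / 8,232 × 100 = 77.6

Youth dependency ratio: 74.9
Old-age dependency ratio: 2.8
Total dependency ratio: 77.6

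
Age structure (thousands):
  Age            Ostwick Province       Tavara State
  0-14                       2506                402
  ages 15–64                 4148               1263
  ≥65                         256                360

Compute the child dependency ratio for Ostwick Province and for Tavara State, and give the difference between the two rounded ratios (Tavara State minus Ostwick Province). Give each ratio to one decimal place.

Ostwick Province: 2506 / 4148 × 100 = 60.4
Tavara State: 402 / 1263 × 100 = 31.8

Ostwick Province: 60.4
Tavara State: 31.8
Difference: -28.6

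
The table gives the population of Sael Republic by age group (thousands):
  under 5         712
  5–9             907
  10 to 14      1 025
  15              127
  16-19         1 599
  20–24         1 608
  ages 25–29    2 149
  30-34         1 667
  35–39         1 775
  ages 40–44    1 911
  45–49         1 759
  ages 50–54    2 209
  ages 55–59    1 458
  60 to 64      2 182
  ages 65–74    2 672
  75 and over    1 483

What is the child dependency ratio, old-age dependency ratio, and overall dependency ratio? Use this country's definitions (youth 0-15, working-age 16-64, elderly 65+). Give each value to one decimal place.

Youth dependency ratio: 15.1
Old-age dependency ratio: 22.7
Total dependency ratio: 37.8

0–15: 712 + 907 + 1 025 + 127 = 2 771
16–64: 1 599 + 1 608 + 2 149 + 1 667 + 1 775 + 1 911 + 1 759 + 2 209 + 1 458 + 2 182 = 18 317
65+: 2 672 + 1 483 = 4 155
Youth dependency ratio = 2 771 / 18 317 × 100 = 15.1
Old-age dependency ratio = 4 155 / 18 317 × 100 = 22.7
Total dependency ratio = (2 771 + 4 155) / 18 317 × 100 = 6 926 / 18 317 × 100 = 37.8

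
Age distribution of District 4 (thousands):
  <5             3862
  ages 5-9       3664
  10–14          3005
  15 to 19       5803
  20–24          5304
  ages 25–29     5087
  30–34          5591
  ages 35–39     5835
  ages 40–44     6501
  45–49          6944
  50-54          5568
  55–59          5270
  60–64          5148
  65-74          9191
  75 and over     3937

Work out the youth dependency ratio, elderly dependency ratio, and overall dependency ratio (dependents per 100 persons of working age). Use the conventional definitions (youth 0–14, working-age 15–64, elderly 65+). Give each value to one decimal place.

Youth dependency ratio: 18.5
Old-age dependency ratio: 23.0
Total dependency ratio: 41.5

0–14: 3862 + 3664 + 3005 = 10531
15–64: 5803 + 5304 + 5087 + 5591 + 5835 + 6501 + 6944 + 5568 + 5270 + 5148 = 57051
65+: 9191 + 3937 = 13128
Youth dependency ratio = 10531 / 57051 × 100 = 18.5
Old-age dependency ratio = 13128 / 57051 × 100 = 23.0
Total dependency ratio = (10531 + 13128) / 57051 × 100 = 23659 / 57051 × 100 = 41.5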